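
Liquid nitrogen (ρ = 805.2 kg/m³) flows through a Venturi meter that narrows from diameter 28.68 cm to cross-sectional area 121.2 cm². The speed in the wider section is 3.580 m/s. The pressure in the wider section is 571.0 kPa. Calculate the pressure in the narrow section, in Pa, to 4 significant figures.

P₂ ≈ 429600 Pa

The volume flow rate is constant, so v₂ = (A₁/A₂)v₁ = (646.0/121.2)·3.580 = 19.08 m/s.
The pipe is horizontal, so Bernoulli reduces to P₁ + ½ρv₁² = P₂ + ½ρv₂².
P₂ = P₁ − ½ρ(v₂² − v₁²) = 571000 − ½·805.2·(19.08² − 3.580²) = 571000 − 141400 = 429600 Pa.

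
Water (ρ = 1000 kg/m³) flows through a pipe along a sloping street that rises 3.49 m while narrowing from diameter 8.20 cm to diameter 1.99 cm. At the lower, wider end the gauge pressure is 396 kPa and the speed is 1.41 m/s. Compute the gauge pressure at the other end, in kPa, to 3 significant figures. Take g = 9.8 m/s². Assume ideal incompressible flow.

Mass conservation (A₁v₁ = A₂v₂) gives v₂ = 1.41 × 52.8/3.11 = 23.9 m/s.
Applying Bernoulli between the two ends and solving for P₂: P₂ = P₁ + ½ρ(v₁² − v₂²) − ρgΔh.
P₂ = 396000 + ½·1000·(1.41² − 23.9²) − 1000·9.8·(+3.49) = 396000 + (-286000) − (34200) = 76200 Pa.

76.2 kPa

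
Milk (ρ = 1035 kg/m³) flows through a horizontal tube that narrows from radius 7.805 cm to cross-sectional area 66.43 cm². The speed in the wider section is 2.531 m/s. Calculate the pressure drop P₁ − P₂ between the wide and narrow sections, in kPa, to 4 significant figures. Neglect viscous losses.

24.20 kPa

The volume flow rate is constant, so v₂ = (A₁/A₂)v₁ = (191.4/66.43)·2.531 = 7.292 m/s.
Bernoulli (h₁ = h₂): P₁ − P₂ = ½ρ(v₂² − v₁²).
P₁ − P₂ = ½·1035·(7.292² − 2.531²) = ½·1035·46.76 = 24200 Pa.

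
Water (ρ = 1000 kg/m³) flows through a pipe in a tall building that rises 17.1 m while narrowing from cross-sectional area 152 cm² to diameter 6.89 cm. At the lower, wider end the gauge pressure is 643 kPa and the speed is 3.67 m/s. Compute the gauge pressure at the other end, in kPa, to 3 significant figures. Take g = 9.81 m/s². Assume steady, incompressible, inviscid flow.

By continuity, v₂ = v₁·A₁/A₂ = 3.67·(152/37.3) = 15.0 m/s.
Energy conservation along the streamline gives P₂ = P₁ − ½ρ(v₂² − v₁²) − ρg(h₂ − h₁).
P₂ = 643000 + ½·1000·(3.67² − 15.0²) − 1000·9.81·(+17.1) = 643000 + (-105000) − (168000) = 370000 Pa.

370 kPa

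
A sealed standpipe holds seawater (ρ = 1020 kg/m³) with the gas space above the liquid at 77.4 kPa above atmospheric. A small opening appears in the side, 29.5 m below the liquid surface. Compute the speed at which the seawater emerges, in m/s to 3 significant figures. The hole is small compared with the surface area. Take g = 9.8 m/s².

Take point 1 at the surface (v₁ ≈ 0) and point 2 at the hole (at atmospheric pressure). Bernoulli: P₁ + ρg h = P_atm + ½ρv₂².
With P₁ − P_atm = 77400 Pa, v₂ = √(2gh + 2ΔP/ρ) = √(2·9.8·29.5 + 2·77400/1020) = 27.0 m/s.

v ≈ 27.0 m/s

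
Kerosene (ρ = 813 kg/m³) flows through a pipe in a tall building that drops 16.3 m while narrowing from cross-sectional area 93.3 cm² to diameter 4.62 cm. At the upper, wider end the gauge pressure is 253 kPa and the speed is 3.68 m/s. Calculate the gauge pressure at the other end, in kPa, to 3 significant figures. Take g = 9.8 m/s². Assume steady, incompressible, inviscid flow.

By continuity, v₂ = v₁·A₁/A₂ = 3.68·(93.3/16.8) = 20.5 m/s.
Bernoulli: P₁ + ½ρv₁² + ρg h₁ = P₂ + ½ρv₂² + ρg h₂, so P₂ = P₁ + ½ρ(v₁² − v₂²) − ρg(h₂ − h₁).
P₂ = 253000 + ½·813·(3.68² − 20.5²) − 813·9.8·(−16.3) = 253000 + (-165000) − (-130000) = 218000 Pa.

P₂ ≈ 218 kPa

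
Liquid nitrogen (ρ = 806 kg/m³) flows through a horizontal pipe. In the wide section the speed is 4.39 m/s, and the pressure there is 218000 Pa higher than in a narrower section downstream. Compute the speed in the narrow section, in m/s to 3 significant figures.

Horizontal Bernoulli: P₁ + ½ρv₁² = P₂ + ½ρv₂², so v₂² = v₁² + 2(P₁ − P₂)/ρ.
v₂ = √(4.39² + 2·218000/806) = √(19.3 + 541) = 23.7 m/s.

v₂ ≈ 23.7 m/s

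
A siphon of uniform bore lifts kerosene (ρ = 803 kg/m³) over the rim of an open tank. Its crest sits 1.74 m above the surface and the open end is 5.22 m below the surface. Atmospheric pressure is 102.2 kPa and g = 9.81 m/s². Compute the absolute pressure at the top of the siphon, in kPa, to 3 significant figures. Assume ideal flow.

47.4 kPa

From the surface to the outlet (both open to atmosphere, surface at rest): v = √(2g·h_out) = √(2·9.81·5.22) = 10.1 m/s.
The bore is uniform, so the speed at the crest is the same v. Bernoulli surface→crest: P_atm = P_top + ½ρv² + ρg·h_top.
P_top = 102200 − ½·803·10.1² − 803·9.81·1.74 = 47400 Pa.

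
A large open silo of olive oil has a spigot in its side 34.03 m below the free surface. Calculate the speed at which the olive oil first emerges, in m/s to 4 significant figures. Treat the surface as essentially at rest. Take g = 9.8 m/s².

v ≈ 25.83 m/s

With the surface at rest and both surface and jet at atmospheric pressure, Bernoulli gives ρg h = ½ρv², so v = √(2gh) = √(2·9.8·34.03) = 25.83 m/s.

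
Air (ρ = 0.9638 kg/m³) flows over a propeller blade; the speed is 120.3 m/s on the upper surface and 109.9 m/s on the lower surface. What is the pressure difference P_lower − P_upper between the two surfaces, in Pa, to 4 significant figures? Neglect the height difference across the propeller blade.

With negligible Δh, P + ½ρv² is constant, so P_low − P_up = ½ρ(v_up² − v_low²).
ΔP = ½·0.9638·(120.3² − 109.9²) = 1154 Pa.

ΔP = 1154 Pa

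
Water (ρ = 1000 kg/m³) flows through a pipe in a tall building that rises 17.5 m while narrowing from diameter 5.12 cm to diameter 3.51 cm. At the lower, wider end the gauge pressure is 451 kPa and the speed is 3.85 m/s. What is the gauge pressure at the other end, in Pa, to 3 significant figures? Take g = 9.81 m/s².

253000 Pa

The volume flow rate is constant, so v₂ = (A₁/A₂)v₁ = (20.6/9.68)·3.85 = 8.19 m/s.
Energy conservation along the streamline gives P₂ = P₁ − ½ρ(v₂² − v₁²) − ρg(h₂ − h₁).
P₂ = 451000 + ½·1000·(3.85² − 8.19²) − 1000·9.81·(+17.5) = 451000 + (-26100) − (172000) = 253000 Pa.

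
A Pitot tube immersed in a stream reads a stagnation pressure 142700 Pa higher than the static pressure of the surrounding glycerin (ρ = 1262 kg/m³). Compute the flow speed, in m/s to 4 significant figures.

15.04 m/s

Bernoulli between the free stream and the stagnation point: ½ρv² = P_stag − P_static.
v = √(2ΔP/ρ) = √(2·142700/1262) = 15.04 m/s.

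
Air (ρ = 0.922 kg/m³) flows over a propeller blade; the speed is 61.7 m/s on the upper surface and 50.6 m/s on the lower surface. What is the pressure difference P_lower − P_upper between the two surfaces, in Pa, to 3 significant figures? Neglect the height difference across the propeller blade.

ΔP = 575 Pa

Bernoulli (same height): P_lower − P_upper = ½ρ(v_upper² − v_lower²).
ΔP = ½·0.922·(61.7² − 50.6²) = 575 Pa.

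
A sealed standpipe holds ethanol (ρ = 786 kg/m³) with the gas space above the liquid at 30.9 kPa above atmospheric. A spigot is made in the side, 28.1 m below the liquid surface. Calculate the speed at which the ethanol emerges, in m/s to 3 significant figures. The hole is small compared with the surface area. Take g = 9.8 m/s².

Take point 1 at the surface (v₁ ≈ 0) and point 2 at the hole (at atmospheric pressure). Bernoulli: P₁ + ρg h = P_atm + ½ρv₂².
With P₁ − P_atm = 30900 Pa, v₂ = √(2gh + 2ΔP/ρ) = √(2·9.8·28.1 + 2·30900/786) = 25.1 m/s.

v ≈ 25.1 m/s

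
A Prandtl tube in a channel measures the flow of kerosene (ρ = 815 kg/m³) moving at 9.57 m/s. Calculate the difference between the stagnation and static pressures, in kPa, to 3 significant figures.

The dynamic pressure equals the rise in static pressure at the stagnation point: ΔP = ½ρv².
ΔP = ½·815·9.57² = 37300 Pa.

ΔP ≈ 37.3 kPa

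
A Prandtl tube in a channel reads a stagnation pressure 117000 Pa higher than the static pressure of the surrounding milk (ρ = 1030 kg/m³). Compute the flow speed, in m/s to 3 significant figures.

15.1 m/s

Bernoulli between the free stream and the stagnation point: ½ρv² = P_stag − P_static.
v = √(2ΔP/ρ) = √(2·117000/1030) = 15.1 m/s.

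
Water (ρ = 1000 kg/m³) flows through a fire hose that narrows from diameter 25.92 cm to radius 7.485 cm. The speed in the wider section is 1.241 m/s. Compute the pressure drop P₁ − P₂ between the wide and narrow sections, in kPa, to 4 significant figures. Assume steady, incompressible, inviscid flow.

ΔP ≈ 6.151 kPa

Continuity gives A₁v₁ = A₂v₂, so v₂ = (527.7 cm²)/(176.0 cm²) × 1.241 m/s = 3.720 m/s.
The pipe is horizontal, so Bernoulli reduces to P₁ + ½ρv₁² = P₂ + ½ρv₂².
P₁ − P₂ = ½·1000·(3.720² − 1.241²) = ½·1000·12.30 = 6151 Pa.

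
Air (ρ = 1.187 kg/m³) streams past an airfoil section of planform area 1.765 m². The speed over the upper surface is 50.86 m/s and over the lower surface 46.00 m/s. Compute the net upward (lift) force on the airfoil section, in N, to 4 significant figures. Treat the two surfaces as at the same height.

From P + ½ρv² = const at equal height, P_low − P_up = ½ρ(v_up² − v_low²).
ΔP = ½·1.187·(50.86² − 46.00²) = 279.4 Pa.
Lift = ΔP · A = 279.4 × 1.765 = 493.1 N.

493.1 N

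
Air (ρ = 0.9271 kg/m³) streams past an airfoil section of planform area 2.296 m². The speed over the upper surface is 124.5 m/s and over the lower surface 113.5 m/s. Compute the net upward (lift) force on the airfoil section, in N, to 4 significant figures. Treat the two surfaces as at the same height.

From P + ½ρv² = const at equal height, P_low − P_up = ½ρ(v_up² − v_low²).
ΔP = ½·0.9271·(124.5² − 113.5²) = 1214 Pa.
Lift = ΔP · A = 1214 × 2.296 = 2786 N.

F ≈ 2786 N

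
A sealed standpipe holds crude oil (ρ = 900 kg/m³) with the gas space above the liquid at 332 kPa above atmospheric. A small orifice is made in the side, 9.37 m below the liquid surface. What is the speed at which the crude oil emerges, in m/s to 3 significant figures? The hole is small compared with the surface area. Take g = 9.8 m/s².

v = 30.4 m/s

Take point 1 at the surface (v₁ ≈ 0) and point 2 at the hole (at atmospheric pressure). Bernoulli: P₁ + ρg h = P_atm + ½ρv₂².
With P₁ − P_atm = 332000 Pa, v₂ = √(2gh + 2ΔP/ρ) = √(2·9.8·9.37 + 2·332000/900) = 30.4 m/s.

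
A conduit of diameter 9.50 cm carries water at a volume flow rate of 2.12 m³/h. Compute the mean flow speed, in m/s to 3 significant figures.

v = 0.0831 m/s

Q = 2.12 m³/h = 0.000589 m³/s.
v = Q/A = 0.000589 / 0.00709 = 0.0831 m/s.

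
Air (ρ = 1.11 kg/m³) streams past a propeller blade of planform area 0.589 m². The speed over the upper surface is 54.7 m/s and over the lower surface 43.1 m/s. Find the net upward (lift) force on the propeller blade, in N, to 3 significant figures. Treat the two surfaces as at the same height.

371 N

The faster flow above has the lower pressure; Bernoulli (same height) gives ΔP = ½ρ(v_up² − v_low²).
ΔP = ½·1.11·(54.7² − 43.1²) = 630 Pa.
Lift = ΔP · A = 630 × 0.589 = 371 N.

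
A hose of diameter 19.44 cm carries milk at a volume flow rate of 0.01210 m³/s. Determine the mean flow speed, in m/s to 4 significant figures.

Q = 0.01210 m³/s = 0.01210 m³/s.
v = Q/A = 0.01210 / 0.02968 = 0.4077 m/s.

0.4077 m/s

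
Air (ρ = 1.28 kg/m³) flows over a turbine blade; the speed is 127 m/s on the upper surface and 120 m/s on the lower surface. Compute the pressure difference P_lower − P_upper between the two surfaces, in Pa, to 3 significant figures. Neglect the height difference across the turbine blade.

ΔP ≈ 1110 Pa

With negligible Δh, P + ½ρv² is constant, so P_low − P_up = ½ρ(v_up² − v_low²).
ΔP = ½·1.28·(127² − 120²) = 1110 Pa.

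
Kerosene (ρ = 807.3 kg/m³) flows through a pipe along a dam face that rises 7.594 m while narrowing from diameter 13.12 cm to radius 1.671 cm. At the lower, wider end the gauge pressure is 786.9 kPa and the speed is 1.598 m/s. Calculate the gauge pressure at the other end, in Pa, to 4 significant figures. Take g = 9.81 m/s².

The volume flow rate is constant, so v₂ = (A₁/A₂)v₁ = (135.2/8.772)·1.598 = 24.63 m/s.
Bernoulli: P₁ + ½ρv₁² + ρg h₁ = P₂ + ½ρv₂² + ρg h₂, so P₂ = P₁ + ½ρ(v₁² − v₂²) − ρg(h₂ − h₁).
P₂ = 786900 + ½·807.3·(1.598² − 24.63²) − 807.3·9.81·(+7.594) = 786900 + (-243800) − (60140) = 483000 Pa.

P₂ = 483000 Pa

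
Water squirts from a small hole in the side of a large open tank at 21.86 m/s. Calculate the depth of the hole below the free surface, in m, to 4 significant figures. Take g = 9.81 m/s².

h ≈ 24.36 m

For a small hole in a large open tank, ½v² = gh, giving h = v²/(2g).
h = 21.86²/(2·9.81) = 477.9/19.62 = 24.36 m.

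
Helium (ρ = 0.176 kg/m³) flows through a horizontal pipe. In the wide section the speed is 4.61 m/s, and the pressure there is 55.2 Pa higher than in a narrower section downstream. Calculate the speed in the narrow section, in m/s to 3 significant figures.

Along the level pipe P + ½ρv² is conserved, hence v₂² = v₁² + 2(P₁ − P₂)/ρ.
v₂ = √(4.61² + 2·55.2/0.176) = √(21.3 + 627) = 25.5 m/s.

v₂ = 25.5 m/s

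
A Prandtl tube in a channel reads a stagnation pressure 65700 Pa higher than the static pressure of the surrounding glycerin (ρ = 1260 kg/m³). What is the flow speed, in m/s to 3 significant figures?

10.2 m/s

The dynamic pressure equals the rise in static pressure at the stagnation point: ΔP = ½ρv².
v = √(2ΔP/ρ) = √(2·65700/1260) = 10.2 m/s.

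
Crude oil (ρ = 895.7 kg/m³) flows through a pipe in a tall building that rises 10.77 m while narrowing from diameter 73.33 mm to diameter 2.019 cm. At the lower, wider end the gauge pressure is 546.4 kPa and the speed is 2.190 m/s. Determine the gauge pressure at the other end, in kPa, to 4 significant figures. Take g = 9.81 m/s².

P₂ ≈ 80.15 kPa

Mass conservation (A₁v₁ = A₂v₂) gives v₂ = 2.190 × 42.23/3.202 = 28.89 m/s.
Energy conservation along the streamline gives P₂ = P₁ − ½ρ(v₂² − v₁²) − ρg(h₂ − h₁).
P₂ = 546400 + ½·895.7·(2.190² − 28.89²) − 895.7·9.81·(+10.77) = 546400 + (-371600) − (94630) = 80150 Pa.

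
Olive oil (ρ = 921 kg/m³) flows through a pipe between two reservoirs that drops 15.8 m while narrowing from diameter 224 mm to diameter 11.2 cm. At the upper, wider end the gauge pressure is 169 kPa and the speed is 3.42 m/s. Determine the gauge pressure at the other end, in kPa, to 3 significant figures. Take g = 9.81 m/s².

Continuity gives A₁v₁ = A₂v₂, so v₂ = (394 cm²)/(98.5 cm²) × 3.42 m/s = 13.7 m/s.
Bernoulli: P₁ + ½ρv₁² + ρg h₁ = P₂ + ½ρv₂² + ρg h₂, so P₂ = P₁ + ½ρ(v₁² − v₂²) − ρg(h₂ − h₁).
P₂ = 169000 + ½·921·(3.42² − 13.7²) − 921·9.81·(−15.8) = 169000 + (-80800) − (-143000) = 231000 Pa.

231 kPa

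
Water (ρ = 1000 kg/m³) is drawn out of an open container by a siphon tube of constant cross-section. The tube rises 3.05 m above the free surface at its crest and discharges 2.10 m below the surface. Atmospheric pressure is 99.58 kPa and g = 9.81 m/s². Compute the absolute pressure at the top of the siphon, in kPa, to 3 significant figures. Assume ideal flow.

Bernoulli surface→outlet gives ½v² = g·h_out, so v = √(2·9.81·2.10) = 6.42 m/s.
Continuity keeps v the same throughout the tube; from surface to crest, P_atm + 0 = P_top + ½ρv² + ρg·h_top.
P_top = 99580 − ½·1000·6.42² − 1000·9.81·3.05 = 49100 Pa.

P_top = 49.1 kPa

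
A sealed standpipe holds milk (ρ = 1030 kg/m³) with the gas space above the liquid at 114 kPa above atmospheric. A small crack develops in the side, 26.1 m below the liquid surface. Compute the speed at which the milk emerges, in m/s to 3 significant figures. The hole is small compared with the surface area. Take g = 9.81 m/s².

Take point 1 at the surface (v₁ ≈ 0) and point 2 at the hole (at atmospheric pressure). Bernoulli: P₁ + ρg h = P_atm + ½ρv₂².
With P₁ − P_atm = 114000 Pa, v₂ = √(2gh + 2ΔP/ρ) = √(2·9.81·26.1 + 2·114000/1030) = 27.1 m/s.

v ≈ 27.1 m/s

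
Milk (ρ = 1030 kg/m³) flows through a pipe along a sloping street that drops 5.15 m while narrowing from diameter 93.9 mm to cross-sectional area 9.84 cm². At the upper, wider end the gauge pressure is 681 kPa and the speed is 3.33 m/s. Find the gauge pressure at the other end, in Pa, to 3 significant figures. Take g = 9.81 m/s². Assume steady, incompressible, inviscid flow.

Continuity gives A₁v₁ = A₂v₂, so v₂ = (69.3 cm²)/(9.84 cm²) × 3.33 m/s = 23.4 m/s.
Bernoulli: P₁ + ½ρv₁² + ρg h₁ = P₂ + ½ρv₂² + ρg h₂, so P₂ = P₁ + ½ρ(v₁² − v₂²) − ρg(h₂ − h₁).
P₂ = 681000 + ½·1030·(3.33² − 23.4²) − 1030·9.81·(−5.15) = 681000 + (-277000) − (-52000) = 456000 Pa.

P₂ ≈ 456000 Pa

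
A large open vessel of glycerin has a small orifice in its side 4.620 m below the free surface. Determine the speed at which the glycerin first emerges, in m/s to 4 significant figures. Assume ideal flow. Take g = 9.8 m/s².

Bernoulli from surface to hole (P equal, v_surface ≈ 0): v = √(2gh) = √(2×9.8×4.620) = 9.516 m/s.

v ≈ 9.516 m/s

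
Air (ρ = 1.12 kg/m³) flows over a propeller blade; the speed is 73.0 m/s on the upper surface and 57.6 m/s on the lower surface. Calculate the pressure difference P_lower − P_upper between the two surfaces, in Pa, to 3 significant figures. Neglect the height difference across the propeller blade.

The pressure is lower where the speed is higher: ΔP = ½ρ(v_up² − v_low²).
ΔP = ½·1.12·(73.0² − 57.6²) = 1130 Pa.

ΔP = 1130 Pa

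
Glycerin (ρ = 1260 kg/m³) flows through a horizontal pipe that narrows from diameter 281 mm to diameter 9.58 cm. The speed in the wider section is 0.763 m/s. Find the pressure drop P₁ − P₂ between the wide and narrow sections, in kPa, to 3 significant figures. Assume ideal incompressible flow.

Mass conservation (A₁v₁ = A₂v₂) gives v₂ = 0.763 × 620/72.1 = 6.56 m/s.
Along the horizontal streamline, P + ½ρv² is constant.
P₁ − P₂ = ½·1260·(6.56² − 0.763²) = ½·1260·42.5 = 26800 Pa.

ΔP ≈ 26.8 kPa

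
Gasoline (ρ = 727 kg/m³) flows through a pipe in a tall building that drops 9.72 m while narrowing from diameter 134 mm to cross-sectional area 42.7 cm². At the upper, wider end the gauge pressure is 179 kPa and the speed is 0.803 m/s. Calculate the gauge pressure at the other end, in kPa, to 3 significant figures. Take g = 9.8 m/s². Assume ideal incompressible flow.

246 kPa

Continuity gives A₁v₁ = A₂v₂, so v₂ = (141 cm²)/(42.7 cm²) × 0.803 m/s = 2.65 m/s.
Applying Bernoulli between the two ends and solving for P₂: P₂ = P₁ + ½ρ(v₁² − v₂²) − ρgΔh.
P₂ = 179000 + ½·727·(0.803² − 2.65²) − 727·9.8·(−9.72) = 179000 + (-2320) − (-69300) = 246000 Pa.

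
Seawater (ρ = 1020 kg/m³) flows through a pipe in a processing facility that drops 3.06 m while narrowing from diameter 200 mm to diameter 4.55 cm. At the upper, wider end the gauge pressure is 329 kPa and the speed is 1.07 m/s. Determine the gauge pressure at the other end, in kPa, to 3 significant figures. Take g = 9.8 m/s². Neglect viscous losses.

Mass conservation (A₁v₁ = A₂v₂) gives v₂ = 1.07 × 314/16.3 = 20.7 m/s.
Bernoulli: P₁ + ½ρv₁² + ρg h₁ = P₂ + ½ρv₂² + ρg h₂, so P₂ = P₁ + ½ρ(v₁² − v₂²) − ρg(h₂ − h₁).
P₂ = 329000 + ½·1020·(1.07² − 20.7²) − 1020·9.8·(−3.06) = 329000 + (-217000) − (-30600) = 142000 Pa.

P₂ = 142 kPa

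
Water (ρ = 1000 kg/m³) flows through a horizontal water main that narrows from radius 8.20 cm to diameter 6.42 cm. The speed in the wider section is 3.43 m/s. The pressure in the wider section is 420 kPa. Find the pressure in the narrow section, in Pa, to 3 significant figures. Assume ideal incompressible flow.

Mass conservation (A₁v₁ = A₂v₂) gives v₂ = 3.43 × 211/32.4 = 22.4 m/s.
The pipe is horizontal, so Bernoulli reduces to P₁ + ½ρv₁² = P₂ + ½ρv₂².
P₂ = P₁ − ½ρ(v₂² − v₁²) = 420000 − ½·1000·(22.4² − 3.43²) = 420000 − 245000 = 175000 Pa.

P₂ = 175000 Pa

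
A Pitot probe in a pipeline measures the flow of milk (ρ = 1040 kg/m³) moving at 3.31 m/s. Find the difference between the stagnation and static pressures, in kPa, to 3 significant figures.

ΔP = 5.70 kPa

At the stagnation point the flow is brought to rest, so Bernoulli gives P_stag − P_static = ½ρv².
ΔP = ½·1040·3.31² = 5700 Pa.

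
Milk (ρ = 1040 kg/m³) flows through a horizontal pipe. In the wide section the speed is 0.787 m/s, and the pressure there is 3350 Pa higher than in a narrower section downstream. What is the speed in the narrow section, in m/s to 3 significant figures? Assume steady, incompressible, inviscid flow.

v₂ ≈ 2.66 m/s

With h₁ = h₂, rearranging Bernoulli gives v₂ = √(v₁² + 2ΔP/ρ).
v₂ = √(0.787² + 2·3350/1040) = √(0.619 + 6.44) = 2.66 m/s.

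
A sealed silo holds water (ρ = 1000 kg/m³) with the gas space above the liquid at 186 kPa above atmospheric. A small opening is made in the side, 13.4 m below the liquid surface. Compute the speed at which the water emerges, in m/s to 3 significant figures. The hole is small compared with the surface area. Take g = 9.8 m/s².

v ≈ 25.2 m/s

Take point 1 at the surface (v₁ ≈ 0) and point 2 at the hole (at atmospheric pressure). Bernoulli: P₁ + ρg h = P_atm + ½ρv₂².
With P₁ − P_atm = 186000 Pa, v₂ = √(2gh + 2ΔP/ρ) = √(2·9.8·13.4 + 2·186000/1000) = 25.2 m/s.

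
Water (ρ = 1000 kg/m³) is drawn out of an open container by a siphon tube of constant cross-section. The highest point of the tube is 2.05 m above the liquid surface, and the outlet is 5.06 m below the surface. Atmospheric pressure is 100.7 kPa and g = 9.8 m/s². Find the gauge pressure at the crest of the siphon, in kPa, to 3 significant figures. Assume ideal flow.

-69.7 kPa

The outlet speed comes from Torricelli: v = √(2g·5.06) = 9.96 m/s.
Continuity keeps v the same throughout the tube; from surface to crest, P_atm + 0 = P_top + ½ρv² + ρg·h_top.
P_top = 100700 − ½·1000·9.96² − 1000·9.8·2.05 = 31000 Pa. So P_gauge = P_top − P_atm = -69700 Pa.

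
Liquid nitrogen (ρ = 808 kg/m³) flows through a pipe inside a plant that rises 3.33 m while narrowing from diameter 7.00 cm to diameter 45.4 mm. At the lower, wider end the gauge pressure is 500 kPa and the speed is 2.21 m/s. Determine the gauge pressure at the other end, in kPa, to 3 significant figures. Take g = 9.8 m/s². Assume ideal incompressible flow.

The volume flow rate is constant, so v₂ = (A₁/A₂)v₁ = (38.5/16.2)·2.21 = 5.25 m/s.
Bernoulli: P₁ + ½ρv₁² + ρg h₁ = P₂ + ½ρv₂² + ρg h₂, so P₂ = P₁ + ½ρ(v₁² − v₂²) − ρg(h₂ − h₁).
P₂ = 500000 + ½·808·(2.21² − 5.25²) − 808·9.8·(+3.33) = 500000 + (-9180) − (26400) = 464000 Pa.

P₂ ≈ 464 kPa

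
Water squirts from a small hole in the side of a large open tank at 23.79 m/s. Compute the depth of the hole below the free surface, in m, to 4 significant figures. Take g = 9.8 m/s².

Torricelli: v = √(2gh), so h = v²/(2g).
h = 23.79²/(2·9.8) = 566.0/19.60 = 28.88 m.

h ≈ 28.88 m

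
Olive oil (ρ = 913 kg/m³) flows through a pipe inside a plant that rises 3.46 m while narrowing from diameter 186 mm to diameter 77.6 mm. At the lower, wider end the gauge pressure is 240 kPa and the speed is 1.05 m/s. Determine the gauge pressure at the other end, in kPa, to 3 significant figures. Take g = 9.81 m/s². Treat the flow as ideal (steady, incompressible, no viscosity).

P₂ ≈ 193 kPa

The volume flow rate is constant, so v₂ = (A₁/A₂)v₁ = (272/47.3)·1.05 = 6.03 m/s.
Bernoulli: P₁ + ½ρv₁² + ρg h₁ = P₂ + ½ρv₂² + ρg h₂, so P₂ = P₁ + ½ρ(v₁² − v₂²) − ρg(h₂ − h₁).
P₂ = 240000 + ½·913·(1.05² − 6.03²) − 913·9.81·(+3.46) = 240000 + (-16100) − (31000) = 193000 Pa.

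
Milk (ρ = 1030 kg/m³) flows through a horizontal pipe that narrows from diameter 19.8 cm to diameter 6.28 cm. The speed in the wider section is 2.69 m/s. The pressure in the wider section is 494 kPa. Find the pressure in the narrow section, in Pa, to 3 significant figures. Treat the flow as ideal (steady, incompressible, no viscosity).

Mass conservation (A₁v₁ = A₂v₂) gives v₂ = 2.69 × 308/31.0 = 26.7 m/s.
With no height change, Bernoulli's equation is P₁ + ½ρv₁² = P₂ + ½ρv₂².
P₂ = P₁ − ½ρ(v₂² − v₁²) = 494000 − ½·1030·(26.7² − 2.69²) = 494000 − 365000 = 129000 Pa.

P₂ = 129000 Pa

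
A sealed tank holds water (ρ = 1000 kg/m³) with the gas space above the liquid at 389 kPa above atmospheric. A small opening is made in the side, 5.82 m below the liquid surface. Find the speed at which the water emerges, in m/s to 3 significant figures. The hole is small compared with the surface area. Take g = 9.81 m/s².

Take point 1 at the surface (v₁ ≈ 0) and point 2 at the hole (at atmospheric pressure). Bernoulli: P₁ + ρg h = P_atm + ½ρv₂².
With P₁ − P_atm = 389000 Pa, v₂ = √(2gh + 2ΔP/ρ) = √(2·9.81·5.82 + 2·389000/1000) = 29.9 m/s.

29.9 m/s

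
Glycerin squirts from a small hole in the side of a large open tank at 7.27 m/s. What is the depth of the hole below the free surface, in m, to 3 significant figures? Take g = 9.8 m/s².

h ≈ 2.70 m

For a small hole in a large open tank, ½v² = gh, giving h = v²/(2g).
h = 7.27²/(2·9.8) = 52.9/19.60 = 2.70 m.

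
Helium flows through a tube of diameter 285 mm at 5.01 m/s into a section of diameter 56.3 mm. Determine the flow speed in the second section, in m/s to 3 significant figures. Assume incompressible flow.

v₂ ≈ 128 m/s

Continuity gives A₁v₁ = A₂v₂, so v₂ = (638 cm²)/(24.9 cm²) × 5.01 m/s = 128 m/s.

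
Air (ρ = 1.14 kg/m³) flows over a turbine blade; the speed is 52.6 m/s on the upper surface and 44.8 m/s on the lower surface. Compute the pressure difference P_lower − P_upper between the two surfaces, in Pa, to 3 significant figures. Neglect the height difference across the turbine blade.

With negligible Δh, P + ½ρv² is constant, so P_low − P_up = ½ρ(v_up² − v_low²).
ΔP = ½·1.14·(52.6² − 44.8²) = 433 Pa.

ΔP ≈ 433 Pa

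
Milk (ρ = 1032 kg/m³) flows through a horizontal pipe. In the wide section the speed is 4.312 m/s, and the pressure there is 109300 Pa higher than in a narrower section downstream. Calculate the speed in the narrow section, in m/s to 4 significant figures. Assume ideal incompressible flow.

v₂ = 15.18 m/s

Along the level pipe P + ½ρv² is conserved, hence v₂² = v₁² + 2(P₁ − P₂)/ρ.
v₂ = √(4.312² + 2·109300/1032) = √(18.59 + 211.8) = 15.18 m/s.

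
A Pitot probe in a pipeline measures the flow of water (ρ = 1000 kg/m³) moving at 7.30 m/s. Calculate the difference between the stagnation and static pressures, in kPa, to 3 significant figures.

Bernoulli between the free stream and the stagnation point: ½ρv² = P_stag − P_static.
ΔP = ½·1000·7.30² = 26600 Pa.

ΔP ≈ 26.6 kPa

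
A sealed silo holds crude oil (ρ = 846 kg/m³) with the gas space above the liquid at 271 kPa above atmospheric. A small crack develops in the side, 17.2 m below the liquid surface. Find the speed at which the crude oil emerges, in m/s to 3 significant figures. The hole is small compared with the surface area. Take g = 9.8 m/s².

Take point 1 at the surface (v₁ ≈ 0) and point 2 at the hole (at atmospheric pressure). Bernoulli: P₁ + ρg h = P_atm + ½ρv₂².
With P₁ − P_atm = 271000 Pa, v₂ = √(2gh + 2ΔP/ρ) = √(2·9.8·17.2 + 2·271000/846) = 31.3 m/s.

31.3 m/s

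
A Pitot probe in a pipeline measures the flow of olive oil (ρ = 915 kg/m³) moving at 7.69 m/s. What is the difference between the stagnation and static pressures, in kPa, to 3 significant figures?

27.1 kPa

At the stagnation point the flow is brought to rest, so Bernoulli gives P_stag − P_static = ½ρv².
ΔP = ½·915·7.69² = 27100 Pa.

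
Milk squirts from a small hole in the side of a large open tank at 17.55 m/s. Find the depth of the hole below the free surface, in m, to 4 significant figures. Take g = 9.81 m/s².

15.70 m

Torricelli: v = √(2gh), so h = v²/(2g).
h = 17.55²/(2·9.81) = 308.0/19.62 = 15.70 m.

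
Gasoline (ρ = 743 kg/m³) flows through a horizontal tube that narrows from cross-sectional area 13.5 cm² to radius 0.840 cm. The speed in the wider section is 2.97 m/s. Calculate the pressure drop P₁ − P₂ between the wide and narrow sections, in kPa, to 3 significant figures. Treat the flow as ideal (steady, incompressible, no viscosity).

ΔP ≈ 118 kPa

Continuity gives A₁v₁ = A₂v₂, so v₂ = (13.5 cm²)/(2.22 cm²) × 2.97 m/s = 18.1 m/s.
With no height change, Bernoulli's equation is P₁ + ½ρv₁² = P₂ + ½ρv₂².
P₁ − P₂ = ½·743·(18.1² − 2.97²) = ½·743·318 = 118000 Pa.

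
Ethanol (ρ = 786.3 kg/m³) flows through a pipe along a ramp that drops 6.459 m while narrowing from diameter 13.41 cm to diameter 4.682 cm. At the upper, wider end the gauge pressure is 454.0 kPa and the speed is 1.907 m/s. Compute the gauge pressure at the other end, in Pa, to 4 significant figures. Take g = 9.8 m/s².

Mass conservation (A₁v₁ = A₂v₂) gives v₂ = 1.907 × 141.2/17.22 = 15.64 m/s.
Bernoulli: P₁ + ½ρv₁² + ρg h₁ = P₂ + ½ρv₂² + ρg h₂, so P₂ = P₁ + ½ρ(v₁² − v₂²) − ρg(h₂ − h₁).
P₂ = 454000 + ½·786.3·(1.907² − 15.64²) − 786.3·9.8·(−6.459) = 454000 + (-94790) − (-49770) = 409000 Pa.

P₂ ≈ 409000 Pa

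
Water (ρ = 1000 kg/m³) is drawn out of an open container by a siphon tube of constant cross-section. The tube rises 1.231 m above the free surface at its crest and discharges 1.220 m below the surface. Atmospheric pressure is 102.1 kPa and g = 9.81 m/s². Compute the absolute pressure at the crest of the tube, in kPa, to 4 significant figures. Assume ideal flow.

P_top = 78.06 kPa

From the surface to the outlet (both open to atmosphere, surface at rest): v = √(2g·h_out) = √(2·9.81·1.220) = 4.892 m/s.
With constant cross-section the crest speed equals v; applying Bernoulli from the surface up to the crest, P_top = P_atm − ½ρv² − ρg·h_top.
P_top = 102100 − ½·1000·4.892² − 1000·9.81·1.231 = 78060 Pa.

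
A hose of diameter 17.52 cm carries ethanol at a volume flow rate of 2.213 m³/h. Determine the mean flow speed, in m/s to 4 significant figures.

v ≈ 0.02550 m/s

Q = 2.213 m³/h = 0.0006147 m³/s.
v = Q/A = 0.0006147 / 0.02411 = 0.02550 m/s.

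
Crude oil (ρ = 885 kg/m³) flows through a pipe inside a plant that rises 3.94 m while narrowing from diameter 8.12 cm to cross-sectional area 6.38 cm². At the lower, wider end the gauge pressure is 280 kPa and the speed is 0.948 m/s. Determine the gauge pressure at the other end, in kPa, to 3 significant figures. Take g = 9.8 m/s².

By continuity, v₂ = v₁·A₁/A₂ = 0.948·(51.8/6.38) = 7.69 m/s.
Applying Bernoulli between the two ends and solving for P₂: P₂ = P₁ + ½ρ(v₁² − v₂²) − ρgΔh.
P₂ = 280000 + ½·885·(0.948² − 7.69²) − 885·9.8·(+3.94) = 280000 + (-25800) − (34200) = 220000 Pa.

P₂ ≈ 220 kPa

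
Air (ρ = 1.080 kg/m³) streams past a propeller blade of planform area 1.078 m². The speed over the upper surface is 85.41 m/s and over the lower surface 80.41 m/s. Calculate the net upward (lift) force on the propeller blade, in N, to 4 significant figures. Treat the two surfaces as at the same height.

F ≈ 482.6 N

The faster flow above has the lower pressure; Bernoulli (same height) gives ΔP = ½ρ(v_up² − v_low²).
ΔP = ½·1.080·(85.41² − 80.41²) = 447.7 Pa.
Lift = ΔP · A = 447.7 × 1.078 = 482.6 N.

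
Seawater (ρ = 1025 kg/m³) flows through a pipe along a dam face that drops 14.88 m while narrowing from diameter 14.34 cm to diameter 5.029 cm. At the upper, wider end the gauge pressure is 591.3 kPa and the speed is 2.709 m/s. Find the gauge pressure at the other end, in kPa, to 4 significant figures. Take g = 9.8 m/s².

P₂ ≈ 495.9 kPa

The volume flow rate is constant, so v₂ = (A₁/A₂)v₁ = (161.5/19.86)·2.709 = 22.03 m/s.
Bernoulli: P₁ + ½ρv₁² + ρg h₁ = P₂ + ½ρv₂² + ρg h₂, so P₂ = P₁ + ½ρ(v₁² − v₂²) − ρg(h₂ − h₁).
P₂ = 591300 + ½·1025·(2.709² − 22.03²) − 1025·9.8·(−14.88) = 591300 + (-244900) − (-149500) = 495900 Pa.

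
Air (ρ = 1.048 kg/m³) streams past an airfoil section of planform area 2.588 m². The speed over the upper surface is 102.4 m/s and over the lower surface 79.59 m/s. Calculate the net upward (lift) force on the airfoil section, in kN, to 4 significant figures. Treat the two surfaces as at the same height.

F = 5.629 kN

The faster flow above has the lower pressure; Bernoulli (same height) gives ΔP = ½ρ(v_up² − v_low²).
ΔP = ½·1.048·(102.4² − 79.59²) = 2175 Pa.
Lift = ΔP · A = 2175 × 2.588 = 5629 N.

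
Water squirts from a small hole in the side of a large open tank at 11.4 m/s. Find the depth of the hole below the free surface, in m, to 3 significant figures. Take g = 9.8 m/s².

For a small hole in a large open tank, ½v² = gh, giving h = v²/(2g).
h = 11.4²/(2·9.8) = 130/19.60 = 6.63 m.

6.63 m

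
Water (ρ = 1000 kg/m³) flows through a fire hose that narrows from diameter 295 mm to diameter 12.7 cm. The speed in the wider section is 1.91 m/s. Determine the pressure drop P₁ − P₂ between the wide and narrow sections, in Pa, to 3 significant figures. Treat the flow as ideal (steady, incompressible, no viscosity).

ΔP = 51300 Pa

The volume flow rate is constant, so v₂ = (A₁/A₂)v₁ = (683/127)·1.91 = 10.3 m/s.
The pipe is horizontal, so Bernoulli reduces to P₁ + ½ρv₁² = P₂ + ½ρv₂².
P₁ − P₂ = ½·1000·(10.3² − 1.91²) = ½·1000·103 = 51300 Pa.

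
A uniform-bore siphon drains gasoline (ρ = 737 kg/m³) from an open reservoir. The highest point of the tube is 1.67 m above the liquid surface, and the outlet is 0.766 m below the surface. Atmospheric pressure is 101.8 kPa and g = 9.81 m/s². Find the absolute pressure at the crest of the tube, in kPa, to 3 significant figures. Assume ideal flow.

The outlet speed comes from Torricelli: v = √(2g·0.766) = 3.88 m/s.
The bore is uniform, so the speed at the crest is the same v. Bernoulli surface→crest: P_atm = P_top + ½ρv² + ρg·h_top.
P_top = 101800 − ½·737·3.88² − 737·9.81·1.67 = 84200 Pa.

84.2 kPa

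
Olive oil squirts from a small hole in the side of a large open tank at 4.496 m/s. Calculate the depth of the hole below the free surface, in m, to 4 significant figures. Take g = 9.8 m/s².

Torricelli: v = √(2gh), so h = v²/(2g).
h = 4.496²/(2·9.8) = 20.21/19.60 = 1.031 m.

h ≈ 1.031 m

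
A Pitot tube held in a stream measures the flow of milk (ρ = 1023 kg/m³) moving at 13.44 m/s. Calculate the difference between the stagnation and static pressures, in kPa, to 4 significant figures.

ΔP ≈ 92.39 kPa

Bernoulli between the free stream and the stagnation point: ½ρv² = P_stag − P_static.
ΔP = ½·1023·13.44² = 92390 Pa.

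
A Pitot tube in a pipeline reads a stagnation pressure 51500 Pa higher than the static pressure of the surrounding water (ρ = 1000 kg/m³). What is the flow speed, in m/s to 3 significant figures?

The dynamic pressure equals the rise in static pressure at the stagnation point: ΔP = ½ρv².
v = √(2ΔP/ρ) = √(2·51500/1000) = 10.1 m/s.

v ≈ 10.1 m/s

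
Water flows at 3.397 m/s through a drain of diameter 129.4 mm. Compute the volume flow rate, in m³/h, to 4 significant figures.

Q = A·v = 0.01315 m² × 3.397 m/s = 0.04467 m³/s.
Converting: 0.04467 m³/s × 3600 = 160.8 m³/h.

Q = 160.8 m³/h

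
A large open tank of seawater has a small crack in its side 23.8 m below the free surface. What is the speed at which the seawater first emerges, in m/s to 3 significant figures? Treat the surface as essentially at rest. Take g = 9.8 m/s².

With the surface at rest and both surface and jet at atmospheric pressure, Bernoulli gives ρg h = ½ρv², so v = √(2gh) = √(2·9.8·23.8) = 21.6 m/s.

v ≈ 21.6 m/s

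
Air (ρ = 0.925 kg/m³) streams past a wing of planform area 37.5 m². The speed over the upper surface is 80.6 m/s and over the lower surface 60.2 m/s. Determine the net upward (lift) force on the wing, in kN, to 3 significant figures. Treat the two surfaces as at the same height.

The faster flow above has the lower pressure; Bernoulli (same height) gives ΔP = ½ρ(v_up² − v_low²).
ΔP = ½·0.925·(80.6² − 60.2²) = 1330 Pa.
Lift = ΔP · A = 1330 × 37.5 = 49800 N.

F ≈ 49.8 kN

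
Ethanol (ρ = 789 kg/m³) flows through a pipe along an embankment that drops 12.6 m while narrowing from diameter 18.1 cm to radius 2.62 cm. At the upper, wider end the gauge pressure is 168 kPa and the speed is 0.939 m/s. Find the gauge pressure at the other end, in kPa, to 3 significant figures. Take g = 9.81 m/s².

P₂ ≈ 216 kPa

Mass conservation (A₁v₁ = A₂v₂) gives v₂ = 0.939 × 257/21.6 = 11.2 m/s.
Applying Bernoulli between the two ends and solving for P₂: P₂ = P₁ + ½ρ(v₁² − v₂²) − ρgΔh.
P₂ = 168000 + ½·789·(0.939² − 11.2²) − 789·9.81·(−12.6) = 168000 + (-49200) − (-97500) = 216000 Pa.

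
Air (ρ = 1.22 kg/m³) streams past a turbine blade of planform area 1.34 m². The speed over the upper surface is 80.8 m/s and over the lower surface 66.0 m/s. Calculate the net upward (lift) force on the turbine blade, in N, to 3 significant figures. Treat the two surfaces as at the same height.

The faster flow above has the lower pressure; Bernoulli (same height) gives ΔP = ½ρ(v_up² − v_low²).
ΔP = ½·1.22·(80.8² − 66.0²) = 1330 Pa.
Lift = ΔP · A = 1330 × 1.34 = 1780 N.

F ≈ 1780 N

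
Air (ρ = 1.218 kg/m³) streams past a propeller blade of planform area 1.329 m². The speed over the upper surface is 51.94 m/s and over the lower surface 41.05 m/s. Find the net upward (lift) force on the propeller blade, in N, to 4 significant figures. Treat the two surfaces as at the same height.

With equal heights on the two surfaces, Bernoulli gives P_lower − P_upper = ½ρ(v_upper² − v_lower²).
ΔP = ½·1.218·(51.94² − 41.05²) = 616.7 Pa.
Lift = ΔP · A = 616.7 × 1.329 = 819.6 N.

F ≈ 819.6 N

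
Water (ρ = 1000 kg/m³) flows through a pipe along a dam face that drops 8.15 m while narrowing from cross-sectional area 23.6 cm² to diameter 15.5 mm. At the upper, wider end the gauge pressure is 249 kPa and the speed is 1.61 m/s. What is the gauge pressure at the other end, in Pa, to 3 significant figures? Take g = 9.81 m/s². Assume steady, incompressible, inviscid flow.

Mass conservation (A₁v₁ = A₂v₂) gives v₂ = 1.61 × 23.6/1.89 = 20.1 m/s.
Applying Bernoulli between the two ends and solving for P₂: P₂ = P₁ + ½ρ(v₁² − v₂²) − ρgΔh.
P₂ = 249000 + ½·1000·(1.61² − 20.1²) − 1000·9.81·(−8.15) = 249000 + (-201000) − (-80000) = 128000 Pa.

128000 Pa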